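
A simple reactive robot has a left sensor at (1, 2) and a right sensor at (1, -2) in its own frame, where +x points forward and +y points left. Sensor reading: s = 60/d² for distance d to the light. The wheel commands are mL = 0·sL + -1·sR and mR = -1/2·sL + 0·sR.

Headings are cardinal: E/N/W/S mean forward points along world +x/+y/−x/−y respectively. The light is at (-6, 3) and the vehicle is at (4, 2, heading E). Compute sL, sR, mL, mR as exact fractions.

left sensor world pos  = (5, 4); dL² = 122
right sensor world pos = (5, 0); dR² = 130
sL = 60/122 = 30/61
sR = 60/130 = 6/13
mL = 0·sL + -1·sR = -6/13
mR = -1/2·sL + 0·sR = -15/61

30/61 6/13 -6/13 -15/61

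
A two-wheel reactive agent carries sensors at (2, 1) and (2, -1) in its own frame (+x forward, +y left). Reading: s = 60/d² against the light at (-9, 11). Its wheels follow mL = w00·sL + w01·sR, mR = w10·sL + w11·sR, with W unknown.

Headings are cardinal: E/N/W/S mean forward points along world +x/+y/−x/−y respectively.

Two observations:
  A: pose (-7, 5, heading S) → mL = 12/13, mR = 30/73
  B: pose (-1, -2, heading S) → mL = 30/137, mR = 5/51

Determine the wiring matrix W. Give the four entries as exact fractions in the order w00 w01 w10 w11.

obs A: pose=(-7,5,S) → sL=60/73, sR=12/13, mL=12/13, mR=30/73
obs B: pose=(-1,-2,S) → sL=10/51, sR=30/137, mL=30/137, mR=5/51
sensor matrix S = [[60/73, 12/13], [10/51, 30/137]]; det S = -2240/2210221
solve [mL_A; mL_B] = S·[w00; w01] and [mR_A; mR_B] = S·[w10; w11]:
  w00 = 0, w01 = 1, w10 = 1/2, w11 = 0

0 1 1/2 0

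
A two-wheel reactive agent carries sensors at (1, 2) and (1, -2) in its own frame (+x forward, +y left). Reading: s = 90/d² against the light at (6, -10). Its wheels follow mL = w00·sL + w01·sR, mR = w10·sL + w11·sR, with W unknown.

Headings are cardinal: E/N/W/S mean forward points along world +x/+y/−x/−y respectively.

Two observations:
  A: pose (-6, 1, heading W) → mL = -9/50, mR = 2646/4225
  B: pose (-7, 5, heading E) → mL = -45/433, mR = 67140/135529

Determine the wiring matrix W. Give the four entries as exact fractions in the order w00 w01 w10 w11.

obs A: pose=(-6,1,W) → sL=9/25, sR=45/169, mL=-9/50, mR=2646/4225
obs B: pose=(-7,5,E) → sL=90/433, sR=90/313, mL=-45/433, mR=67140/135529
sensor matrix S = [[9/25, 45/169], [90/433, 90/313]]; det S = 5516424/114522005
solve [mL_A; mL_B] = S·[w00; w01] and [mR_A; mR_B] = S·[w10; w11]:
  w00 = -1/2, w01 = 0, w10 = 1, w11 = 1

-1/2 0 1 1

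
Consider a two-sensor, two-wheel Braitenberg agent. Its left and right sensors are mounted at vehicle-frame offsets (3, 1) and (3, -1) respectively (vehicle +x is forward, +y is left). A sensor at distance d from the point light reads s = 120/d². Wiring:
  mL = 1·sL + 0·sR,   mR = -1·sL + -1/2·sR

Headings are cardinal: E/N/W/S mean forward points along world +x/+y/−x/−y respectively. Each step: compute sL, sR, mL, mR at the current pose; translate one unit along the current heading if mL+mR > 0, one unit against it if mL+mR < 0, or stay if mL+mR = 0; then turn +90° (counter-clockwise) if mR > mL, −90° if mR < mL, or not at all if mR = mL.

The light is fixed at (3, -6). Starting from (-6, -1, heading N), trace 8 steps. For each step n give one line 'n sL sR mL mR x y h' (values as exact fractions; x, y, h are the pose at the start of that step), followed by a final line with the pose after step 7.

0 30/41 15/16 30/41 -1575/1312 -6 -1 N
1 120/61 8/3 120/61 -604/183 -6 -2 E
2 60/41 60/61 60/41 -4890/2501 -7 -2 S
3 24/37 24/41 24/37 -1428/1517 -7 -1 W
4 30/41 15/16 30/41 -1575/1312 -6 -1 N
5 120/61 8/3 120/61 -604/183 -6 -2 E
6 60/41 60/61 60/41 -4890/2501 -7 -2 S
7 24/37 24/41 24/37 -1428/1517 -7 -1 W
final -6 -1 N

n=0: pose=(-6,-1,N); sL=30/41, sR=15/16; mL=30/41, mR=-1575/1312; mL+mR=-15/32 → advance -1; mR−mL=-2535/1312 → turn -1·90°
n=1: pose=(-6,-2,E); sL=120/61, sR=8/3; mL=120/61, mR=-604/183; mL+mR=-4/3 → advance -1; mR−mL=-964/183 → turn -1·90°
n=2: pose=(-7,-2,S); sL=60/41, sR=60/61; mL=60/41, mR=-4890/2501; mL+mR=-30/61 → advance -1; mR−mL=-8550/2501 → turn -1·90°
n=3: pose=(-7,-1,W); sL=24/37, sR=24/41; mL=24/37, mR=-1428/1517; mL+mR=-12/41 → advance -1; mR−mL=-2412/1517 → turn -1·90°
n=4: pose=(-6,-1,N); sL=30/41, sR=15/16; mL=30/41, mR=-1575/1312; mL+mR=-15/32 → advance -1; mR−mL=-2535/1312 → turn -1·90°
n=5: pose=(-6,-2,E); sL=120/61, sR=8/3; mL=120/61, mR=-604/183; mL+mR=-4/3 → advance -1; mR−mL=-964/183 → turn -1·90°
n=6: pose=(-7,-2,S); sL=60/41, sR=60/61; mL=60/41, mR=-4890/2501; mL+mR=-30/61 → advance -1; mR−mL=-8550/2501 → turn -1·90°
n=7: pose=(-7,-1,W); sL=24/37, sR=24/41; mL=24/37, mR=-1428/1517; mL+mR=-12/41 → advance -1; mR−mL=-2412/1517 → turn -1·90°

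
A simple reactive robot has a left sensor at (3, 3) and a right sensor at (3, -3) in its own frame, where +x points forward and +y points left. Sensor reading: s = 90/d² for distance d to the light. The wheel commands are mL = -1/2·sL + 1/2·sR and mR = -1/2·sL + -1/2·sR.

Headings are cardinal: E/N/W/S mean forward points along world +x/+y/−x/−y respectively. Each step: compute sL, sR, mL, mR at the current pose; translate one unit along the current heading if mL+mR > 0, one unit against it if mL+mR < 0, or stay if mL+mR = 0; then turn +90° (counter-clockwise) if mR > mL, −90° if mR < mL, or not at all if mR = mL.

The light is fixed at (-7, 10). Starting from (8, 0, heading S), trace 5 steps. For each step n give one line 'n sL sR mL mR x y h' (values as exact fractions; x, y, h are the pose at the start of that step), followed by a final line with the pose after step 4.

n=0: pose=(8,0,S); sL=90/493, sR=90/313; mL=8100/154309, mR=-36270/154309; mL+mR=-90/493 → advance -1; mR−mL=-90/313 → turn -1·90°
n=1: pose=(8,1,W); sL=5/16, sR=1/2; mL=3/32, mR=-13/32; mL+mR=-5/16 → advance -1; mR−mL=-1/2 → turn -1·90°
n=2: pose=(9,1,N); sL=18/41, sR=90/397; mL=-1728/16277, mR=-5418/16277; mL+mR=-18/41 → advance -1; mR−mL=-90/397 → turn -1·90°
n=3: pose=(9,0,E); sL=9/41, sR=9/53; mL=-54/2173, mR=-423/2173; mL+mR=-9/41 → advance -1; mR−mL=-9/53 → turn -1·90°
n=4: pose=(8,0,S); sL=90/493, sR=90/313; mL=8100/154309, mR=-36270/154309; mL+mR=-90/493 → advance -1; mR−mL=-90/313 → turn -1·90°

0 90/493 90/313 8100/154309 -36270/154309 8 0 S
1 5/16 1/2 3/32 -13/32 8 1 W
2 18/41 90/397 -1728/16277 -5418/16277 9 1 N
3 9/41 9/53 -54/2173 -423/2173 9 0 E
4 90/493 90/313 8100/154309 -36270/154309 8 0 S
final 8 1 W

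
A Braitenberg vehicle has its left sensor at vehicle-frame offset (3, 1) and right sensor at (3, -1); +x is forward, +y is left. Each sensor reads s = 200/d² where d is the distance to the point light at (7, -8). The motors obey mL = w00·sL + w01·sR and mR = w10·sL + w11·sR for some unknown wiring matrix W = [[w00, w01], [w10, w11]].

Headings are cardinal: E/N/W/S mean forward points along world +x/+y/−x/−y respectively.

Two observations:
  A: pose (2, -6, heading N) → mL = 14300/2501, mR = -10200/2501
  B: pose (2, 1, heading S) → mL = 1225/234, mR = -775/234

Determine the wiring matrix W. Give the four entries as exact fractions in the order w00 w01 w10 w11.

obs A: pose=(2,-6,N) → sL=200/61, sR=200/41, mL=14300/2501, mR=-10200/2501
obs B: pose=(2,1,S) → sL=50/13, sR=25/9, mL=1225/234, mR=-775/234
sensor matrix S = [[200/61, 200/41], [50/13, 25/9]]; det S = -2825000/292617
solve [mL_A; mL_B] = S·[w00; w01] and [mR_A; mR_B] = S·[w10; w11]:
  w00 = 1, w01 = 1/2, w10 = -1/2, w11 = -1/2

1 1/2 -1/2 -1/2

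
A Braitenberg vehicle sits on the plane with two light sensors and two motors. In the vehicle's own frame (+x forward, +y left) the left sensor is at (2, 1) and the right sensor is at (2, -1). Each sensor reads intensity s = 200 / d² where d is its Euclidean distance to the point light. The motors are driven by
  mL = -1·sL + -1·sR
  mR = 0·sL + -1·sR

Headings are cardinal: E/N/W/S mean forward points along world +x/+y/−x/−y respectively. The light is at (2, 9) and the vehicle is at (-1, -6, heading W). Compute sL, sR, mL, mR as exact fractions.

left sensor world pos  = (-3, -7); dL² = 281
right sensor world pos = (-3, -5); dR² = 221
sL = 200/281 = 200/281
sR = 200/221 = 200/221
mL = -1·sL + -1·sR = -100400/62101
mR = 0·sL + -1·sR = -200/221

200/281 200/221 -100400/62101 -200/221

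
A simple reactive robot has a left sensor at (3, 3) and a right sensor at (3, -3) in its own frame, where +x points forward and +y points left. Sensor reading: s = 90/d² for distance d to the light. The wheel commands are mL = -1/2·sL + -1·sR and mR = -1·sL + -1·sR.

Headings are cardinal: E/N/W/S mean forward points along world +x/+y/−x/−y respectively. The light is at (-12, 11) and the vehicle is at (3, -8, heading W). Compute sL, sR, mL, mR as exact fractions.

left sensor world pos  = (0, -11); dL² = 628
right sensor world pos = (0, -5); dR² = 400
sL = 90/628 = 45/314
sR = 90/400 = 9/40
mL = -1/2·sL + -1·sR = -1863/6280
mR = -1·sL + -1·sR = -2313/6280

45/314 9/40 -1863/6280 -2313/6280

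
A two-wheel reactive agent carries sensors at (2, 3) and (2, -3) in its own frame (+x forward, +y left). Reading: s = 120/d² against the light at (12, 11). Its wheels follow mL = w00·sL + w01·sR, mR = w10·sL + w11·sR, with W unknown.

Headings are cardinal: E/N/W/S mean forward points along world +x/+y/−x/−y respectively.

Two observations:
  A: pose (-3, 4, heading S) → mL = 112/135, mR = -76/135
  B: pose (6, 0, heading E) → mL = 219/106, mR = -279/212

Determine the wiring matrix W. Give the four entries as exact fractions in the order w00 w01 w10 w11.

obs A: pose=(-3,4,S) → sL=8/15, sR=8/27, mL=112/135, mR=-76/135
obs B: pose=(6,0,E) → sL=3/2, sR=30/53, mL=219/106, mR=-279/212
sensor matrix S = [[8/15, 8/27], [3/2, 30/53]]; det S = -68/477
solve [mL_A; mL_B] = S·[w00; w01] and [mR_A; mR_B] = S·[w10; w11]:
  w00 = 1, w01 = 1, w10 = -1/2, w11 = -1

1 1 -1/2 -1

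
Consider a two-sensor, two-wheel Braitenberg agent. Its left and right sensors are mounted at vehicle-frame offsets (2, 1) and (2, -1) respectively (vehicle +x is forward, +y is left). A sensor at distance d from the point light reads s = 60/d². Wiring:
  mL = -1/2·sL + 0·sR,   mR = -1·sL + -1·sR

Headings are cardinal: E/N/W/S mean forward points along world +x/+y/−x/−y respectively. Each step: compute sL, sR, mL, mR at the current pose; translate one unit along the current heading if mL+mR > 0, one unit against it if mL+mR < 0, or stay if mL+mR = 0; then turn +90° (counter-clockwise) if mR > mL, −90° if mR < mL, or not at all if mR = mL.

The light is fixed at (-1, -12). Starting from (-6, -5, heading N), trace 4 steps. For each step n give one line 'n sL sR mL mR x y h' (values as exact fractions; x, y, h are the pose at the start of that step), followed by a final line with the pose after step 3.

n=0: pose=(-6,-5,N); sL=20/39, sR=60/97; mL=-10/39, mR=-4280/3783; mL+mR=-1750/1261 → advance -1; mR−mL=-3310/3783 → turn -1·90°
n=1: pose=(-6,-6,E); sL=30/29, sR=30/17; mL=-15/29, mR=-1380/493; mL+mR=-1635/493 → advance -1; mR−mL=-1125/493 → turn -1·90°
n=2: pose=(-7,-6,S); sL=60/41, sR=12/13; mL=-30/41, mR=-1272/533; mL+mR=-1662/533 → advance -1; mR−mL=-882/533 → turn -1·90°
n=3: pose=(-7,-5,W); sL=3/5, sR=15/32; mL=-3/10, mR=-171/160; mL+mR=-219/160 → advance -1; mR−mL=-123/160 → turn -1·90°

0 20/39 60/97 -10/39 -4280/3783 -6 -5 N
1 30/29 30/17 -15/29 -1380/493 -6 -6 E
2 60/41 12/13 -30/41 -1272/533 -7 -6 S
3 3/5 15/32 -3/10 -171/160 -7 -5 W
final -6 -5 N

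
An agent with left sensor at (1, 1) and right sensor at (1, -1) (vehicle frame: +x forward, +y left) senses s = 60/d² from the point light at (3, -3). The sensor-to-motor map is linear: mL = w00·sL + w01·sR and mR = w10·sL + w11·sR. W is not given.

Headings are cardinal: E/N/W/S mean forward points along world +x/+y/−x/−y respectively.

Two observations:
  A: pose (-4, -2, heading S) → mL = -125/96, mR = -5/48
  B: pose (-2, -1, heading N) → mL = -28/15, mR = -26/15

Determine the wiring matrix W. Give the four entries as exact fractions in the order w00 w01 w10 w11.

-1/2 -1/2 1/2 -1

obs A: pose=(-4,-2,S) → sL=5/3, sR=15/16, mL=-125/96, mR=-5/48
obs B: pose=(-2,-1,N) → sL=4/3, sR=12/5, mL=-28/15, mR=-26/15
sensor matrix S = [[5/3, 15/16], [4/3, 12/5]]; det S = 11/4
solve [mL_A; mL_B] = S·[w00; w01] and [mR_A; mR_B] = S·[w10; w11]:
  w00 = -1/2, w01 = -1/2, w10 = 1/2, w11 = -1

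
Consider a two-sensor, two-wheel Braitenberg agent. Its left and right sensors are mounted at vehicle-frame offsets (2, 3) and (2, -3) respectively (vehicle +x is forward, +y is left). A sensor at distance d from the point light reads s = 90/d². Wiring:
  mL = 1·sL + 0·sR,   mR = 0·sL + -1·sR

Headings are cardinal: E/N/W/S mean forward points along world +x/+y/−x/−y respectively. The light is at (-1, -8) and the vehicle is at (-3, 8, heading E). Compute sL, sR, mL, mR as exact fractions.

90/361 90/169 90/361 -90/169

left sensor world pos  = (-1, 11); dL² = 361
right sensor world pos = (-1, 5); dR² = 169
sL = 90/361 = 90/361
sR = 90/169 = 90/169
mL = 1·sL + 0·sR = 90/361
mR = 0·sL + -1·sR = -90/169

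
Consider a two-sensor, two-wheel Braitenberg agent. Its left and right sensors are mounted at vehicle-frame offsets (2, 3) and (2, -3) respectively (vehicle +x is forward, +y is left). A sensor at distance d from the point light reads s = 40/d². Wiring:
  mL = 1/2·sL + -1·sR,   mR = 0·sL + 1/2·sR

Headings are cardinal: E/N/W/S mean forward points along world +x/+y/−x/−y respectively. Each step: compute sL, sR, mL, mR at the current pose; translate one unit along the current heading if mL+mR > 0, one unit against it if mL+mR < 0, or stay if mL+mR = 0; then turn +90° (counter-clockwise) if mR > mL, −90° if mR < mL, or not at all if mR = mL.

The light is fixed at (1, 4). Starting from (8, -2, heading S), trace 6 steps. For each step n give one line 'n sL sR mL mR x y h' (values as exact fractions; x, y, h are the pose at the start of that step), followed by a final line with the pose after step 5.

0 10/41 1/2 -31/82 1/4 8 -2 S
1 8/17 8/29 -20/493 4/29 8 -1 E
2 20/17 4/13 62/221 2/13 9 -1 N
3 40/101 40/149 -1060/15049 20/149 9 0 E
4 1 10/37 17/74 5/37 10 0 N
5 40/121 40/157 -1700/18997 20/157 10 1 E
final 11 1 N

n=0: pose=(8,-2,S); sL=10/41, sR=1/2; mL=-31/82, mR=1/4; mL+mR=-21/164 → advance -1; mR−mL=103/164 → turn +1·90°
n=1: pose=(8,-1,E); sL=8/17, sR=8/29; mL=-20/493, mR=4/29; mL+mR=48/493 → advance +1; mR−mL=88/493 → turn +1·90°
n=2: pose=(9,-1,N); sL=20/17, sR=4/13; mL=62/221, mR=2/13; mL+mR=96/221 → advance +1; mR−mL=-28/221 → turn -1·90°
n=3: pose=(9,0,E); sL=40/101, sR=40/149; mL=-1060/15049, mR=20/149; mL+mR=960/15049 → advance +1; mR−mL=3080/15049 → turn +1·90°
n=4: pose=(10,0,N); sL=1, sR=10/37; mL=17/74, mR=5/37; mL+mR=27/74 → advance +1; mR−mL=-7/74 → turn -1·90°
n=5: pose=(10,1,E); sL=40/121, sR=40/157; mL=-1700/18997, mR=20/157; mL+mR=720/18997 → advance +1; mR−mL=4120/18997 → turn +1·90°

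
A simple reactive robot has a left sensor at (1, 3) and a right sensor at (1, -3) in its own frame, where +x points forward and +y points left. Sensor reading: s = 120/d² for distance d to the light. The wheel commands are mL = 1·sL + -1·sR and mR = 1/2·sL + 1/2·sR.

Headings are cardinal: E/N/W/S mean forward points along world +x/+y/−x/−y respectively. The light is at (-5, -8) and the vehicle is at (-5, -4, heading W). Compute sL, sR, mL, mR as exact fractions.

left sensor world pos  = (-6, -7); dL² = 2
right sensor world pos = (-6, -1); dR² = 50
sL = 120/2 = 60
sR = 120/50 = 12/5
mL = 1·sL + -1·sR = 288/5
mR = 1/2·sL + 1/2·sR = 156/5

60 12/5 288/5 156/5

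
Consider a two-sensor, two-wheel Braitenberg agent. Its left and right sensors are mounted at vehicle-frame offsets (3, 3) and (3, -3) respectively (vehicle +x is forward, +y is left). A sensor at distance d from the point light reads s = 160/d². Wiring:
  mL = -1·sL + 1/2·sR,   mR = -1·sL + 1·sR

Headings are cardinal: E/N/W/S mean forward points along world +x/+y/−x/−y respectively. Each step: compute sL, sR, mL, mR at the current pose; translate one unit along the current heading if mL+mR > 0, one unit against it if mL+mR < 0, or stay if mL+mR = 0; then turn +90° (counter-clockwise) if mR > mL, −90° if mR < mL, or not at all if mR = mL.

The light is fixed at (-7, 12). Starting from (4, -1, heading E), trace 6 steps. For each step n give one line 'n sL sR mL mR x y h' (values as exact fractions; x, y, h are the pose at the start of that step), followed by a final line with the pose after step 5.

0 20/37 40/113 -1520/4181 -780/4181 4 -1 E
1 160/149 160/269 -31120/40081 -19200/40081 3 -1 N
2 80/169 16/17 -8/2873 1344/2873 3 -2 W
3 160/433 32/65 -3472/28145 3456/28145 2 -2 S
4 40/61 2/5 -139/305 -78/305 2 -1 E
5 32/25 160/221 -5072/5525 -3072/5525 1 -1 N
final 1 -2 W

n=0: pose=(4,-1,E); sL=20/37, sR=40/113; mL=-1520/4181, mR=-780/4181; mL+mR=-2300/4181 → advance -1; mR−mL=20/113 → turn +1·90°
n=1: pose=(3,-1,N); sL=160/149, sR=160/269; mL=-31120/40081, mR=-19200/40081; mL+mR=-50320/40081 → advance -1; mR−mL=80/269 → turn +1·90°
n=2: pose=(3,-2,W); sL=80/169, sR=16/17; mL=-8/2873, mR=1344/2873; mL+mR=1336/2873 → advance +1; mR−mL=8/17 → turn +1·90°
n=3: pose=(2,-2,S); sL=160/433, sR=32/65; mL=-3472/28145, mR=3456/28145; mL+mR=-16/28145 → advance -1; mR−mL=16/65 → turn +1·90°
n=4: pose=(2,-1,E); sL=40/61, sR=2/5; mL=-139/305, mR=-78/305; mL+mR=-217/305 → advance -1; mR−mL=1/5 → turn +1·90°
n=5: pose=(1,-1,N); sL=32/25, sR=160/221; mL=-5072/5525, mR=-3072/5525; mL+mR=-8144/5525 → advance -1; mR−mL=80/221 → turn +1·90°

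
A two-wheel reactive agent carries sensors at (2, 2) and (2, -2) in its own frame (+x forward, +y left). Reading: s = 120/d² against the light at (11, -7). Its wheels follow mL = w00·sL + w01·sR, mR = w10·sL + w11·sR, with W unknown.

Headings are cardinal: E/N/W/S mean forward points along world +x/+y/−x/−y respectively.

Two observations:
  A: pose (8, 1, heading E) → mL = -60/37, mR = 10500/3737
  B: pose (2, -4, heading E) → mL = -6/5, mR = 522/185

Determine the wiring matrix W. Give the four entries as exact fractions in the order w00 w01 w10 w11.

obs A: pose=(8,1,E) → sL=120/101, sR=120/37, mL=-60/37, mR=10500/3737
obs B: pose=(2,-4,E) → sL=60/37, sR=12/5, mL=-6/5, mR=522/185
sensor matrix S = [[120/101, 120/37], [60/37, 12/5]]; det S = -332928/138269
solve [mL_A; mL_B] = S·[w00; w01] and [mR_A; mR_B] = S·[w10; w11]:
  w00 = 0, w01 = -1/2, w10 = 1, w11 = 1/2

0 -1/2 1 1/2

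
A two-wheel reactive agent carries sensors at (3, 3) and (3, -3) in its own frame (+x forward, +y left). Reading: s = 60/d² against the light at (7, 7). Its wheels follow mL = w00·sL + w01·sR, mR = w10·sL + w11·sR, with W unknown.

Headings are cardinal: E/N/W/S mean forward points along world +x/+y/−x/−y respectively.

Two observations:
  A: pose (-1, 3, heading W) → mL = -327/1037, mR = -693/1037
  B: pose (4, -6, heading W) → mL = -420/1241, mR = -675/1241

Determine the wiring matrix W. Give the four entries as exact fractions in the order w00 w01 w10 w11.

obs A: pose=(-1,3,W) → sL=6/17, sR=30/61, mL=-327/1037, mR=-693/1037
obs B: pose=(4,-6,W) → sL=15/73, sR=15/34, mL=-420/1241, mR=-675/1241
sensor matrix S = [[6/17, 30/61], [15/73, 15/34]]; det S = 70335/1286917
solve [mL_A; mL_B] = S·[w00; w01] and [mR_A; mR_B] = S·[w10; w11]:
  w00 = 1/2, w01 = -1, w10 = -1/2, w11 = -1

1/2 -1 -1/2 -1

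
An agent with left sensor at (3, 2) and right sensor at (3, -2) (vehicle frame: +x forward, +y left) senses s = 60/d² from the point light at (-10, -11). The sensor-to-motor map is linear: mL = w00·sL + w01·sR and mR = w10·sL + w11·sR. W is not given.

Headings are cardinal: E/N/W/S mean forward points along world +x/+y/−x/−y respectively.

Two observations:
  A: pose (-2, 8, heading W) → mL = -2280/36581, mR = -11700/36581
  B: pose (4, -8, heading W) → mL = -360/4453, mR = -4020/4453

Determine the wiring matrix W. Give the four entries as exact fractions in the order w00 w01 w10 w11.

obs A: pose=(-2,8,W) → sL=30/157, sR=30/233, mL=-2280/36581, mR=-11700/36581
obs B: pose=(4,-8,W) → sL=30/61, sR=30/73, mL=-360/4453, mR=-4020/4453
sensor matrix S = [[30/157, 30/233], [30/61, 30/73]]; det S = 2476800/162895193
solve [mL_A; mL_B] = S·[w00; w01] and [mR_A; mR_B] = S·[w10; w11]:
  w00 = -1, w01 = 1, w10 = -1, w11 = -1

-1 1 -1 -1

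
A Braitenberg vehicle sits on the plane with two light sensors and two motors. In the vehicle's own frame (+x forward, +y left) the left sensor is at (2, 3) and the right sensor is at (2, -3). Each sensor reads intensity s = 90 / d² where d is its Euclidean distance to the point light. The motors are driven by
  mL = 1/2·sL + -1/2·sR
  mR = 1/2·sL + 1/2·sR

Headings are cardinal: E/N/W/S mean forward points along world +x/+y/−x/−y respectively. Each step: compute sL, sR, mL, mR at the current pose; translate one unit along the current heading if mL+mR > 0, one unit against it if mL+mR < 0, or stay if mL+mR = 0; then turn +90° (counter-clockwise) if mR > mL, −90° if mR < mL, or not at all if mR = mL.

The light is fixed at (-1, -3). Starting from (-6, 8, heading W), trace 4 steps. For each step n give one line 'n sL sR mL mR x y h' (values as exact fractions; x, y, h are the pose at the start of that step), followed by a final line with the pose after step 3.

n=0: pose=(-6,8,W); sL=90/113, sR=18/49; mL=1188/5537, mR=3222/5537; mL+mR=90/113 → advance +1; mR−mL=18/49 → turn +1·90°
n=1: pose=(-7,8,S); sL=1, sR=5/9; mL=2/9, mR=7/9; mL+mR=1 → advance +1; mR−mL=5/9 → turn +1·90°
n=2: pose=(-7,7,E); sL=18/37, sR=18/13; mL=-216/481, mR=450/481; mL+mR=18/37 → advance +1; mR−mL=18/13 → turn +1·90°
n=3: pose=(-6,7,N); sL=45/104, sR=45/74; mL=-675/7696, mR=4005/7696; mL+mR=45/104 → advance +1; mR−mL=45/74 → turn +1·90°

0 90/113 18/49 1188/5537 3222/5537 -6 8 W
1 1 5/9 2/9 7/9 -7 8 S
2 18/37 18/13 -216/481 450/481 -7 7 E
3 45/104 45/74 -675/7696 4005/7696 -6 7 N
final -6 8 W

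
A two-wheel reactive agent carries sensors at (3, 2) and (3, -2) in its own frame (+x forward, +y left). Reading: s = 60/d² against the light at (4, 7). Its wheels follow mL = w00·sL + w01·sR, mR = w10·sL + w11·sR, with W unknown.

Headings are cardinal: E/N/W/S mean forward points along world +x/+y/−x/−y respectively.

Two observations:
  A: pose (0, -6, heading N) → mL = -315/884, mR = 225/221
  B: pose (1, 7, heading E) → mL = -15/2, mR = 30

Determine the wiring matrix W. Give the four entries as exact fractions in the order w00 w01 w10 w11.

1/2 -1 1 1

obs A: pose=(0,-6,N) → sL=15/34, sR=15/26, mL=-315/884, mR=225/221
obs B: pose=(1,7,E) → sL=15, sR=15, mL=-15/2, mR=30
sensor matrix S = [[15/34, 15/26], [15, 15]]; det S = -450/221
solve [mL_A; mL_B] = S·[w00; w01] and [mR_A; mR_B] = S·[w10; w11]:
  w00 = 1/2, w01 = -1, w10 = 1, w11 = 1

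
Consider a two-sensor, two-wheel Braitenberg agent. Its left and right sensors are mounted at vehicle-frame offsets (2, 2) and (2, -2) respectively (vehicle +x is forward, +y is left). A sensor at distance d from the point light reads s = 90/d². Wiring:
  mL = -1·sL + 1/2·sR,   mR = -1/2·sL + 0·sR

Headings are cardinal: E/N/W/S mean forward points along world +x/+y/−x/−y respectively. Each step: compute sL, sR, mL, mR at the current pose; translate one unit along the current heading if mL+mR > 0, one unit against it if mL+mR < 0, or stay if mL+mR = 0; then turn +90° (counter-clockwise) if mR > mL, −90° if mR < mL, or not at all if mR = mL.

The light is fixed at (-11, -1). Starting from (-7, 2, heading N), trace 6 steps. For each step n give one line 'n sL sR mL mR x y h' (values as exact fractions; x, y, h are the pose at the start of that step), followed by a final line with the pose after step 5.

0 90/29 90/61 -4185/1769 -45/29 -7 2 N
1 45/2 9/2 -81/4 -45/4 -7 1 W
2 90/49 10 155/49 -45/49 -6 1 S
3 9 5 -13/2 -9/2 -6 0 W
4 18/13 90/17 279/221 -9/13 -5 0 S
5 9/2 9/2 -9/4 -9/4 -5 -1 W
final -4 -1 W

n=0: pose=(-7,2,N); sL=90/29, sR=90/61; mL=-4185/1769, mR=-45/29; mL+mR=-6930/1769 → advance -1; mR−mL=1440/1769 → turn +1·90°
n=1: pose=(-7,1,W); sL=45/2, sR=9/2; mL=-81/4, mR=-45/4; mL+mR=-63/2 → advance -1; mR−mL=9 → turn +1·90°
n=2: pose=(-6,1,S); sL=90/49, sR=10; mL=155/49, mR=-45/49; mL+mR=110/49 → advance +1; mR−mL=-200/49 → turn -1·90°
n=3: pose=(-6,0,W); sL=9, sR=5; mL=-13/2, mR=-9/2; mL+mR=-11 → advance -1; mR−mL=2 → turn +1·90°
n=4: pose=(-5,0,S); sL=18/13, sR=90/17; mL=279/221, mR=-9/13; mL+mR=126/221 → advance +1; mR−mL=-432/221 → turn -1·90°
n=5: pose=(-5,-1,W); sL=9/2, sR=9/2; mL=-9/4, mR=-9/4; mL+mR=-9/2 → advance -1; mR−mL=0 → turn +0·90°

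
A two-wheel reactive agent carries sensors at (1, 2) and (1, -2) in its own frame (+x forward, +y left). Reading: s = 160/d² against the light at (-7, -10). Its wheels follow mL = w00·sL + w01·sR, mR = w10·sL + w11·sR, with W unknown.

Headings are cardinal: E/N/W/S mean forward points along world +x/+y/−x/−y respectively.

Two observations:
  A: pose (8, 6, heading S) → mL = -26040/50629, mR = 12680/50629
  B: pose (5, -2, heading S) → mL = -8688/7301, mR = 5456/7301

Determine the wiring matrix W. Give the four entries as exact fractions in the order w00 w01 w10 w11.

-1 -1/2 -1/2 1

obs A: pose=(8,6,S) → sL=80/257, sR=80/197, mL=-26040/50629, mR=12680/50629
obs B: pose=(5,-2,S) → sL=32/49, sR=160/149, mL=-8688/7301, mR=5456/7301
sensor matrix S = [[80/257, 80/197], [32/49, 160/149]]; det S = 25528320/369642329
solve [mL_A; mL_B] = S·[w00; w01] and [mR_A; mR_B] = S·[w10; w11]:
  w00 = -1, w01 = -1/2, w10 = -1/2, w11 = 1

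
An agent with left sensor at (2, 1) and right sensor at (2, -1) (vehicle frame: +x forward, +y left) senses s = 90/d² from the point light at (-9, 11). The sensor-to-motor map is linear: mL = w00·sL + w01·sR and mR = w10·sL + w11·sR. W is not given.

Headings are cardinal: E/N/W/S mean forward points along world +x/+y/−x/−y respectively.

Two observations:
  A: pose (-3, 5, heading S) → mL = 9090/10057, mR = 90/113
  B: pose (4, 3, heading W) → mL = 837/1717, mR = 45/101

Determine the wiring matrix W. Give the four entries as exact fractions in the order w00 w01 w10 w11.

1/2 1/2 1 0

obs A: pose=(-3,5,S) → sL=90/113, sR=90/89, mL=9090/10057, mR=90/113
obs B: pose=(4,3,W) → sL=45/101, sR=9/17, mL=837/1717, mR=45/101
sensor matrix S = [[90/113, 90/89], [45/101, 9/17]]; det S = -498960/17267869
solve [mL_A; mL_B] = S·[w00; w01] and [mR_A; mR_B] = S·[w10; w11]:
  w00 = 1/2, w01 = 1/2, w10 = 1, w11 = 0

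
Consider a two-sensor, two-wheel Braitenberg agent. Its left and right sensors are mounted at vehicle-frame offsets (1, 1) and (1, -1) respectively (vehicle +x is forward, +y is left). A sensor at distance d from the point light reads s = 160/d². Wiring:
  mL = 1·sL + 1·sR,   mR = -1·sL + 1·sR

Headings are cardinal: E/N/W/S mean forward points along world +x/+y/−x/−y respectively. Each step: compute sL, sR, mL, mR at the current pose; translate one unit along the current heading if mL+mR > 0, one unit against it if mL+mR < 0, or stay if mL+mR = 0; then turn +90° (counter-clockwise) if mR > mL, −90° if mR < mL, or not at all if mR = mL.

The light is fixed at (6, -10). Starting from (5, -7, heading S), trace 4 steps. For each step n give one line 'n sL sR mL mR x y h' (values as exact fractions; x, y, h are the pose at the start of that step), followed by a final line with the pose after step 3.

n=0: pose=(5,-7,S); sL=40, sR=20; mL=60, mR=-20; mL+mR=40 → advance +1; mR−mL=-80 → turn -1·90°
n=1: pose=(5,-8,W); sL=32, sR=160/13; mL=576/13, mR=-256/13; mL+mR=320/13 → advance +1; mR−mL=-64 → turn -1·90°
n=2: pose=(4,-8,N); sL=80/9, sR=16; mL=224/9, mR=64/9; mL+mR=32 → advance +1; mR−mL=-160/9 → turn -1·90°
n=3: pose=(4,-7,E); sL=160/17, sR=32; mL=704/17, mR=384/17; mL+mR=64 → advance +1; mR−mL=-320/17 → turn -1·90°

0 40 20 60 -20 5 -7 S
1 32 160/13 576/13 -256/13 5 -8 W
2 80/9 16 224/9 64/9 4 -8 N
3 160/17 32 704/17 384/17 4 -7 E
final 5 -7 S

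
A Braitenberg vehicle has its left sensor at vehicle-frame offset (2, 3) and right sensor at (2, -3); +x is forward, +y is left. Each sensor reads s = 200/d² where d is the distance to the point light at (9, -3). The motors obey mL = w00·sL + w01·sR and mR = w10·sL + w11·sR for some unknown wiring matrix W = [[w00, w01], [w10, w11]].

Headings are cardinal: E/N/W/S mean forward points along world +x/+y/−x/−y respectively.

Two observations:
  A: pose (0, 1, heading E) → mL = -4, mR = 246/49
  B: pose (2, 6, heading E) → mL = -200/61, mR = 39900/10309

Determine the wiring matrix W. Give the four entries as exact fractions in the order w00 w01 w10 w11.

0 -1 1/2 1

obs A: pose=(0,1,E) → sL=100/49, sR=4, mL=-4, mR=246/49
obs B: pose=(2,6,E) → sL=200/169, sR=200/61, mL=-200/61, mR=39900/10309
sensor matrix S = [[100/49, 4], [200/169, 200/61]]; det S = 988800/505141
solve [mL_A; mL_B] = S·[w00; w01] and [mR_A; mR_B] = S·[w10; w11]:
  w00 = 0, w01 = -1, w10 = 1/2, w11 = 1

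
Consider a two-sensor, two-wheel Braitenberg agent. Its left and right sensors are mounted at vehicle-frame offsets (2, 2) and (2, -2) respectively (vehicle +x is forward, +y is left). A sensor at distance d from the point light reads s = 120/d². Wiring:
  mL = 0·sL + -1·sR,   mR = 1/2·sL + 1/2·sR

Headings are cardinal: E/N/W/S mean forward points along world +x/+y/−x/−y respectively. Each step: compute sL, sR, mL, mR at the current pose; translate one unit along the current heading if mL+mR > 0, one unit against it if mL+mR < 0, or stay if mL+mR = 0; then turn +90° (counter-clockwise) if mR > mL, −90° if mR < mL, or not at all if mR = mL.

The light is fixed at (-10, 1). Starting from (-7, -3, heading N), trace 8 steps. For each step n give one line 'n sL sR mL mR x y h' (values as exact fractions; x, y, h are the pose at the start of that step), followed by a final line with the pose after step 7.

n=0: pose=(-7,-3,N); sL=24, sR=120/29; mL=-120/29, mR=408/29; mL+mR=288/29 → advance +1; mR−mL=528/29 → turn +1·90°
n=1: pose=(-7,-2,W); sL=60/13, sR=60; mL=-60, mR=420/13; mL+mR=-360/13 → advance -1; mR−mL=1200/13 → turn +1·90°
n=2: pose=(-6,-2,S); sL=120/61, sR=120/29; mL=-120/29, mR=5400/1769; mL+mR=-1920/1769 → advance -1; mR−mL=12720/1769 → turn +1·90°
n=3: pose=(-6,-1,E); sL=10/3, sR=30/13; mL=-30/13, mR=110/39; mL+mR=20/39 → advance +1; mR−mL=200/39 → turn +1·90°
n=4: pose=(-5,-1,N); sL=40/3, sR=120/49; mL=-120/49, mR=1160/147; mL+mR=800/147 → advance +1; mR−mL=1520/147 → turn +1·90°
n=5: pose=(-5,0,W); sL=20/3, sR=12; mL=-12, mR=28/3; mL+mR=-8/3 → advance -1; mR−mL=64/3 → turn +1·90°
n=6: pose=(-4,0,S); sL=120/73, sR=24/5; mL=-24/5, mR=1176/365; mL+mR=-576/365 → advance -1; mR−mL=2928/365 → turn +1·90°
n=7: pose=(-4,1,E); sL=30/17, sR=30/17; mL=-30/17, mR=30/17; mL+mR=0 → advance +0; mR−mL=60/17 → turn +1·90°

0 24 120/29 -120/29 408/29 -7 -3 N
1 60/13 60 -60 420/13 -7 -2 W
2 120/61 120/29 -120/29 5400/1769 -6 -2 S
3 10/3 30/13 -30/13 110/39 -6 -1 E
4 40/3 120/49 -120/49 1160/147 -5 -1 N
5 20/3 12 -12 28/3 -5 0 W
6 120/73 24/5 -24/5 1176/365 -4 0 S
7 30/17 30/17 -30/17 30/17 -4 1 E
final -4 1 N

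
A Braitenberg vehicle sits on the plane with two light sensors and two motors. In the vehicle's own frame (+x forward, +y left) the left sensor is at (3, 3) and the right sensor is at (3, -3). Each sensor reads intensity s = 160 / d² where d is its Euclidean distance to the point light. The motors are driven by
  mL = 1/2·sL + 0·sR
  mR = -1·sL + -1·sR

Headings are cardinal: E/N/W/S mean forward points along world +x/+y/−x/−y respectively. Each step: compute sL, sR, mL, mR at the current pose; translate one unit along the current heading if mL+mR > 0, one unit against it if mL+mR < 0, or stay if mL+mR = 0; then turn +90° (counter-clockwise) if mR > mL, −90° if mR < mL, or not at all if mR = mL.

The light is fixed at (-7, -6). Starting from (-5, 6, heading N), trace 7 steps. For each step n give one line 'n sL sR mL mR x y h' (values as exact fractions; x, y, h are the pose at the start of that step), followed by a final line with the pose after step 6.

0 80/113 16/25 40/113 -3808/2825 -5 6 N
1 160/221 160/89 80/221 -49600/19669 -5 5 E
2 2 40/17 1 -74/17 -6 5 S
3 32/17 160/229 16/17 -10048/3893 -6 6 W
4 80/113 16/25 40/113 -3808/2825 -5 6 N
5 160/221 160/89 80/221 -49600/19669 -5 5 E
6 2 40/17 1 -74/17 -6 5 S
final -6 6 W

n=0: pose=(-5,6,N); sL=80/113, sR=16/25; mL=40/113, mR=-3808/2825; mL+mR=-2808/2825 → advance -1; mR−mL=-4808/2825 → turn -1·90°
n=1: pose=(-5,5,E); sL=160/221, sR=160/89; mL=80/221, mR=-49600/19669; mL+mR=-42480/19669 → advance -1; mR−mL=-56720/19669 → turn -1·90°
n=2: pose=(-6,5,S); sL=2, sR=40/17; mL=1, mR=-74/17; mL+mR=-57/17 → advance -1; mR−mL=-91/17 → turn -1·90°
n=3: pose=(-6,6,W); sL=32/17, sR=160/229; mL=16/17, mR=-10048/3893; mL+mR=-6384/3893 → advance -1; mR−mL=-13712/3893 → turn -1·90°
n=4: pose=(-5,6,N); sL=80/113, sR=16/25; mL=40/113, mR=-3808/2825; mL+mR=-2808/2825 → advance -1; mR−mL=-4808/2825 → turn -1·90°
n=5: pose=(-5,5,E); sL=160/221, sR=160/89; mL=80/221, mR=-49600/19669; mL+mR=-42480/19669 → advance -1; mR−mL=-56720/19669 → turn -1·90°
n=6: pose=(-6,5,S); sL=2, sR=40/17; mL=1, mR=-74/17; mL+mR=-57/17 → advance -1; mR−mL=-91/17 → turn -1·90°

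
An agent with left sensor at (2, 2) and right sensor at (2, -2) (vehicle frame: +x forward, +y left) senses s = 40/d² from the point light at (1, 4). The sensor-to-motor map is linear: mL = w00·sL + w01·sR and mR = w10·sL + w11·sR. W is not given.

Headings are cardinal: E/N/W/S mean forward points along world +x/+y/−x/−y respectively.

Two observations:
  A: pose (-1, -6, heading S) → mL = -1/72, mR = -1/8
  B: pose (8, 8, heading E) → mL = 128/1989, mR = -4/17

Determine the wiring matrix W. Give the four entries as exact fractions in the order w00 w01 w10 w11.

-1/2 1/2 0 -1/2

obs A: pose=(-1,-6,S) → sL=5/18, sR=1/4, mL=-1/72, mR=-1/8
obs B: pose=(8,8,E) → sL=40/117, sR=8/17, mL=128/1989, mR=-4/17
sensor matrix S = [[5/18, 1/4], [40/117, 8/17]]; det S = 10/221
solve [mL_A; mL_B] = S·[w00; w01] and [mR_A; mR_B] = S·[w10; w11]:
  w00 = -1/2, w01 = 1/2, w10 = 0, w11 = -1/2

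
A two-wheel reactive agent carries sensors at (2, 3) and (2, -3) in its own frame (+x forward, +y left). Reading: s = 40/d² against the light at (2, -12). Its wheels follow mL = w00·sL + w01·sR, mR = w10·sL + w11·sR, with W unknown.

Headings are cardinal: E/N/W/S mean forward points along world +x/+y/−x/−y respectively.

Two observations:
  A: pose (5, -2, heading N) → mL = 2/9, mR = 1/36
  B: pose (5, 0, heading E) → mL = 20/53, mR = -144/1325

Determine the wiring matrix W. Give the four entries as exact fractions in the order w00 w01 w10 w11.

0 1 1/2 -1/2

obs A: pose=(5,-2,N) → sL=5/18, sR=2/9, mL=2/9, mR=1/36
obs B: pose=(5,0,E) → sL=4/25, sR=20/53, mL=20/53, mR=-144/1325
sensor matrix S = [[5/18, 2/9], [4/25, 20/53]]; det S = 826/11925
solve [mL_A; mL_B] = S·[w00; w01] and [mR_A; mR_B] = S·[w10; w11]:
  w00 = 0, w01 = 1, w10 = 1/2, w11 = -1/2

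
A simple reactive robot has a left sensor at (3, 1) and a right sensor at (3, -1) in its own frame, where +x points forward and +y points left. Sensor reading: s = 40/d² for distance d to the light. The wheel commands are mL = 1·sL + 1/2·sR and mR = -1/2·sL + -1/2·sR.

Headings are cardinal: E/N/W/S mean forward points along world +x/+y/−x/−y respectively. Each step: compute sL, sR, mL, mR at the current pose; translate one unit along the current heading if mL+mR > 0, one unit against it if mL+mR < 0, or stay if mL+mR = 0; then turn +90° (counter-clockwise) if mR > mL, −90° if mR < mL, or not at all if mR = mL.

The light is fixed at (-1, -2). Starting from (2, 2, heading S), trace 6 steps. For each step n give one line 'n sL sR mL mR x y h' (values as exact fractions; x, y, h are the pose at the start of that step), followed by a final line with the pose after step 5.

n=0: pose=(2,2,S); sL=40/17, sR=8; mL=108/17, mR=-88/17; mL+mR=20/17 → advance +1; mR−mL=-196/17 → turn -1·90°
n=1: pose=(2,1,W); sL=10, sR=5/2; mL=45/4, mR=-25/4; mL+mR=5 → advance +1; mR−mL=-35/2 → turn -1·90°
n=2: pose=(1,1,N); sL=40/37, sR=8/9; mL=508/333, mR=-328/333; mL+mR=20/37 → advance +1; mR−mL=-836/333 → turn -1·90°
n=3: pose=(1,2,E); sL=4/5, sR=20/17; mL=118/85, mR=-84/85; mL+mR=2/5 → advance +1; mR−mL=-202/85 → turn -1·90°
n=4: pose=(2,2,S); sL=40/17, sR=8; mL=108/17, mR=-88/17; mL+mR=20/17 → advance +1; mR−mL=-196/17 → turn -1·90°
n=5: pose=(2,1,W); sL=10, sR=5/2; mL=45/4, mR=-25/4; mL+mR=5 → advance +1; mR−mL=-35/2 → turn -1·90°

0 40/17 8 108/17 -88/17 2 2 S
1 10 5/2 45/4 -25/4 2 1 W
2 40/37 8/9 508/333 -328/333 1 1 N
3 4/5 20/17 118/85 -84/85 1 2 E
4 40/17 8 108/17 -88/17 2 2 S
5 10 5/2 45/4 -25/4 2 1 W
final 1 1 N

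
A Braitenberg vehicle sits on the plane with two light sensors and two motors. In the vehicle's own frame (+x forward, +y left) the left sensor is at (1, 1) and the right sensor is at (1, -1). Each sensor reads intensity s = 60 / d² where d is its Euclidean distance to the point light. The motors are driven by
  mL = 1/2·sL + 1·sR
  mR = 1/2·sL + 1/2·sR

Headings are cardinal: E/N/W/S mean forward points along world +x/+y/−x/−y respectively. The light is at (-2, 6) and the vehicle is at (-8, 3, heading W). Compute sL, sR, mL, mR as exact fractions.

left sensor world pos  = (-9, 2); dL² = 65
right sensor world pos = (-9, 4); dR² = 53
sL = 60/65 = 12/13
sR = 60/53 = 60/53
mL = 1/2·sL + 1·sR = 1098/689
mR = 1/2·sL + 1/2·sR = 708/689

12/13 60/53 1098/689 708/689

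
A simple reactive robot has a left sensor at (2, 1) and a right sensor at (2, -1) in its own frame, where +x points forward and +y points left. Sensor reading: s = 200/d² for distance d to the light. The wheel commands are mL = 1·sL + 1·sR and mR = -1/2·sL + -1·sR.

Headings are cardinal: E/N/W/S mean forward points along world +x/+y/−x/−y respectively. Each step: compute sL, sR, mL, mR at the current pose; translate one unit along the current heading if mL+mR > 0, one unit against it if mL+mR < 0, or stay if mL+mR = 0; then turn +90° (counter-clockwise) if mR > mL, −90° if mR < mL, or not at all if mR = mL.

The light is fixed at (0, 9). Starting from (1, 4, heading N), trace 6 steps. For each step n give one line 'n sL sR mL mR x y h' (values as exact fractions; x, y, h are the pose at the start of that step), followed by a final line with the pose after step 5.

n=0: pose=(1,4,N); sL=200/9, sR=200/13; mL=4400/117, mR=-3100/117; mL+mR=100/9 → advance +1; mR−mL=-2500/39 → turn -1·90°
n=1: pose=(1,5,E); sL=100/9, sR=100/17; mL=2600/153, mR=-1750/153; mL+mR=50/9 → advance +1; mR−mL=-1450/51 → turn -1·90°
n=2: pose=(2,5,S); sL=40/9, sR=200/37; mL=3280/333, mR=-2540/333; mL+mR=20/9 → advance +1; mR−mL=-1940/111 → turn -1·90°
n=3: pose=(2,4,W); sL=50/9, sR=25/2; mL=325/18, mR=-275/18; mL+mR=25/9 → advance +1; mR−mL=-100/3 → turn -1·90°
n=4: pose=(1,4,N); sL=200/9, sR=200/13; mL=4400/117, mR=-3100/117; mL+mR=100/9 → advance +1; mR−mL=-2500/39 → turn -1·90°
n=5: pose=(1,5,E); sL=100/9, sR=100/17; mL=2600/153, mR=-1750/153; mL+mR=50/9 → advance +1; mR−mL=-1450/51 → turn -1·90°

0 200/9 200/13 4400/117 -3100/117 1 4 N
1 100/9 100/17 2600/153 -1750/153 1 5 E
2 40/9 200/37 3280/333 -2540/333 2 5 S
3 50/9 25/2 325/18 -275/18 2 4 W
4 200/9 200/13 4400/117 -3100/117 1 4 N
5 100/9 100/17 2600/153 -1750/153 1 5 E
final 2 5 S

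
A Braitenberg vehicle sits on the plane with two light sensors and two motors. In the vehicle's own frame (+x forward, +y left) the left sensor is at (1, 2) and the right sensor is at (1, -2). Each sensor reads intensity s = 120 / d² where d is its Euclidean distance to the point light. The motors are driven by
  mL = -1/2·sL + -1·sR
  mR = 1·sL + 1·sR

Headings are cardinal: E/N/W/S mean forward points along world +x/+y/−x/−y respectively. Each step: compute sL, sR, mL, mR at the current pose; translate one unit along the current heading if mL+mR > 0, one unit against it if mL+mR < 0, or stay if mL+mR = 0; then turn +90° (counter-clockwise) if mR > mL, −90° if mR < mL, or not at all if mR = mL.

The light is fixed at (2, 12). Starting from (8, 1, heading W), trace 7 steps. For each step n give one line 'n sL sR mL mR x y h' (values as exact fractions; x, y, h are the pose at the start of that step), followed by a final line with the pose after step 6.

n=0: pose=(8,1,W); sL=60/97, sR=60/53; mL=-7410/5141, mR=9000/5141; mL+mR=30/97 → advance +1; mR−mL=16410/5141 → turn +1·90°
n=1: pose=(7,1,S); sL=120/193, sR=40/51; mL=-10780/9843, mR=13840/9843; mL+mR=60/193 → advance +1; mR−mL=24620/9843 → turn +1·90°
n=2: pose=(7,0,E); sL=15/17, sR=15/29; mL=-945/986, mR=690/493; mL+mR=15/34 → advance +1; mR−mL=2325/986 → turn +1·90°
n=3: pose=(8,0,N); sL=120/137, sR=24/37; mL=-5508/5069, mR=7728/5069; mL+mR=60/137 → advance +1; mR−mL=13236/5069 → turn +1·90°
n=4: pose=(8,1,W); sL=60/97, sR=60/53; mL=-7410/5141, mR=9000/5141; mL+mR=30/97 → advance +1; mR−mL=16410/5141 → turn +1·90°
n=5: pose=(7,1,S); sL=120/193, sR=40/51; mL=-10780/9843, mR=13840/9843; mL+mR=60/193 → advance +1; mR−mL=24620/9843 → turn +1·90°
n=6: pose=(7,0,E); sL=15/17, sR=15/29; mL=-945/986, mR=690/493; mL+mR=15/34 → advance +1; mR−mL=2325/986 → turn +1·90°

0 60/97 60/53 -7410/5141 9000/5141 8 1 W
1 120/193 40/51 -10780/9843 13840/9843 7 1 S
2 15/17 15/29 -945/986 690/493 7 0 E
3 120/137 24/37 -5508/5069 7728/5069 8 0 N
4 60/97 60/53 -7410/5141 9000/5141 8 1 W
5 120/193 40/51 -10780/9843 13840/9843 7 1 S
6 15/17 15/29 -945/986 690/493 7 0 E
final 8 0 N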